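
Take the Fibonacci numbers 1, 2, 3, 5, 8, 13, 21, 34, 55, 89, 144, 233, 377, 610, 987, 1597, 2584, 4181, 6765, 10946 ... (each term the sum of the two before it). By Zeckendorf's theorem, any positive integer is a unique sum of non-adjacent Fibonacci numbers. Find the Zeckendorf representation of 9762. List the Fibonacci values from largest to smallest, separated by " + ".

largest Fibonacci ≤ 9762 is 6765; 9762 − 6765 = 2997
largest Fibonacci ≤ 2997 is 2584; 2997 − 2584 = 413
largest Fibonacci ≤ 413 is 377; 413 − 377 = 36
largest Fibonacci ≤ 36 is 34; 36 − 34 = 2
largest Fibonacci ≤ 2 is 2; 2 − 2 = 0
So 9762 = 6765 + 2584 + 377 + 34 + 2, with no two terms consecutive in the sequence.

6765 + 2584 + 377 + 34 + 2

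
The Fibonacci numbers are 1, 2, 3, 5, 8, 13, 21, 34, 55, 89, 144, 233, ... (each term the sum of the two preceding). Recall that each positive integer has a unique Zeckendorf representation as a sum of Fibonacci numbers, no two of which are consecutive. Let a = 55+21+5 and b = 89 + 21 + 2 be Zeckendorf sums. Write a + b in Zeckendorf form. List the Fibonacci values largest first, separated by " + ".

The two numbers are 81 and 112, so their sum is 193.
Repeatedly subtract the largest Fibonacci number that fits:
take 144 (≤ 193); 193 − 144 = 49
take 34 (≤ 49); 49 − 34 = 15
take 13 (≤ 15); 15 − 13 = 2
take 2 (≤ 2); 2 − 2 = 0

144 + 34 + 13 + 2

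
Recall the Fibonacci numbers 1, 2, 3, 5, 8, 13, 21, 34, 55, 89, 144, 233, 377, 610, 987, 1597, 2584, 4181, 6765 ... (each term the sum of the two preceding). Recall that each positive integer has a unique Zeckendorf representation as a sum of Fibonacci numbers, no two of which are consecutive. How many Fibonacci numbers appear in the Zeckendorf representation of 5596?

4181 ≤ 5596 < 6765, so take 4181; remainder 1415
987 ≤ 1415 < 1597, so take 987; remainder 428
377 ≤ 428 < 610, so take 377; remainder 51
34 ≤ 51 < 55, so take 34; remainder 17
13 ≤ 17 < 21, so take 13; remainder 4
3 ≤ 4 < 5, so take 3; remainder 1
1 ≤ 1 < 2, so take 1; remainder 0
5596 = 4181 + 987 + 377 + 34 + 13 + 3 + 1, which has 7 terms.

7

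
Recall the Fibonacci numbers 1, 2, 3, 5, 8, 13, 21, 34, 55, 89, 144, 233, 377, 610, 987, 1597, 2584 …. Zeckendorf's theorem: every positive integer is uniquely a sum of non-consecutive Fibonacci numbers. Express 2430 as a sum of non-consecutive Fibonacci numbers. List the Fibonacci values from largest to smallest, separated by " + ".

take 1597 (≤ 2430); 2430 − 1597 = 833
take 610 (≤ 833); 833 − 610 = 223
take 144 (≤ 223); 223 − 144 = 79
take 55 (≤ 79); 79 − 55 = 24
take 21 (≤ 24); 24 − 21 = 3
take 3 (≤ 3); 3 − 3 = 0
So 2430 = 1597 + 610 + 144 + 55 + 21 + 3, with no two terms consecutive in the sequence.

1597 + 610 + 144 + 55 + 21 + 3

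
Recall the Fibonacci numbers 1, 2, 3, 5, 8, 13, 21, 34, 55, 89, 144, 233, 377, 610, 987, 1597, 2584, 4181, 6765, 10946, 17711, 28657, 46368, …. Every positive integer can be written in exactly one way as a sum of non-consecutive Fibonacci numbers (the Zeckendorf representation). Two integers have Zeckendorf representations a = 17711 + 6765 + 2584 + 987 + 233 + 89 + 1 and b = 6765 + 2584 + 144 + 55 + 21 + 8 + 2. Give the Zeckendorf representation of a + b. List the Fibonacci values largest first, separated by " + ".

28657 + 6765 + 1597 + 610 + 233 + 55 + 21 + 8 + 3

The two numbers are 28370 and 9579, so their sum is 37949.
37949: greatest Fibonacci not exceeding it is 28657, leaving 9292
9292: greatest Fibonacci not exceeding it is 6765, leaving 2527
2527: greatest Fibonacci not exceeding it is 1597, leaving 930
930: greatest Fibonacci not exceeding it is 610, leaving 320
320: greatest Fibonacci not exceeding it is 233, leaving 87
87: greatest Fibonacci not exceeding it is 55, leaving 32
32: greatest Fibonacci not exceeding it is 21, leaving 11
11: greatest Fibonacci not exceeding it is 8, leaving 3
3: greatest Fibonacci not exceeding it is 3, leaving 0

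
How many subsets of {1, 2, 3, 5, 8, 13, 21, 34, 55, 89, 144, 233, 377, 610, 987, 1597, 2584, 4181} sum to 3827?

Starting from the Zeckendorf form and repeatedly splitting a term F_k into F_{k−1} + F_{k−2} (when neither is already used) reaches every representation.
3827 = 2584+987+233+21+2 = 2584+987+233+13+8+2 = 2584+987+144+89+21+2 = … (24 more), for 27 in all.

27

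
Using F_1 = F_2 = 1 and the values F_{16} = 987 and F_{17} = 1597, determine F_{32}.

By the doubling identity F_{2k} = F_k(2F_{k+1} − F_k): F_{32} = 987·(2·1597 − 987) = 987·2207 = 2178309.

2178309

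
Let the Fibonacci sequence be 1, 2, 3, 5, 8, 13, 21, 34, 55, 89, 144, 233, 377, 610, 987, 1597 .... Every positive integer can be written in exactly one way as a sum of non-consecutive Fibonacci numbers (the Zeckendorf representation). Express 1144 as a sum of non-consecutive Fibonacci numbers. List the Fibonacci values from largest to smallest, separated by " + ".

987 + 144 + 13

Greedily peel off the largest Fibonacci term at each step:
1144: greatest Fibonacci not exceeding it is 987, leaving 157
157: greatest Fibonacci not exceeding it is 144, leaving 13
13: greatest Fibonacci not exceeding it is 13, leaving 0
So 1144 = 987 + 144 + 13, with no two terms consecutive in the sequence.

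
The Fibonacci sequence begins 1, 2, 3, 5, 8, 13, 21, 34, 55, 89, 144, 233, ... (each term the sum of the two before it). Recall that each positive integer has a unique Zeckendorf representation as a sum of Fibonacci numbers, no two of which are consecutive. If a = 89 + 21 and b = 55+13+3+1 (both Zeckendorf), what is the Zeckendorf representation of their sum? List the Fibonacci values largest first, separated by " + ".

The two numbers are 110 and 72, so their sum is 182.
182 − 144 = 38
38 − 34 = 4
4 − 3 = 1
1 − 1 = 0

144 + 34 + 3 + 1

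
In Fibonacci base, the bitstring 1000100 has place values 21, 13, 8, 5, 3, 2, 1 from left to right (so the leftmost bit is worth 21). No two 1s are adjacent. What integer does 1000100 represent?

24

Summing the place values of the 1 bits: 21 + 3 = 24.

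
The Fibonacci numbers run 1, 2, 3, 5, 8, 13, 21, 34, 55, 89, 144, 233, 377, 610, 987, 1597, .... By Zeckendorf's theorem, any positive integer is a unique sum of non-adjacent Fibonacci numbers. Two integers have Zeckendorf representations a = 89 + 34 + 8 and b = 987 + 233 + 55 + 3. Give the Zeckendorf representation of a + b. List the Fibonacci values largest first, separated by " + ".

The two numbers are 131 and 1278, so their sum is 1409.
Greedy algorithm:
take 987 (≤ 1409); 1409 − 987 = 422
take 377 (≤ 422); 422 − 377 = 45
take 34 (≤ 45); 45 − 34 = 11
take 8 (≤ 11); 11 − 8 = 3
take 3 (≤ 3); 3 − 3 = 0

987 + 377 + 34 + 8 + 3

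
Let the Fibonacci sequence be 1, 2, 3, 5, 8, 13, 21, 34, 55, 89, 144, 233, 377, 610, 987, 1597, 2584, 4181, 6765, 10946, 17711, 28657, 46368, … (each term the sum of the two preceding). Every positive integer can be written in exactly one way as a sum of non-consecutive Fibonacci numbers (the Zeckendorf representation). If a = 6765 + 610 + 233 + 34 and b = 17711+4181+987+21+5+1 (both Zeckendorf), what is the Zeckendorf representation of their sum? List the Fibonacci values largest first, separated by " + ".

The two numbers are 7642 and 22906, so their sum is 30548.
largest Fibonacci ≤ 30548 is 28657; 30548 − 28657 = 1891
largest Fibonacci ≤ 1891 is 1597; 1891 − 1597 = 294
largest Fibonacci ≤ 294 is 233; 294 − 233 = 61
largest Fibonacci ≤ 61 is 55; 61 − 55 = 6
largest Fibonacci ≤ 6 is 5; 6 − 5 = 1
largest Fibonacci ≤ 1 is 1; 1 − 1 = 0

28657 + 1597 + 233 + 55 + 5 + 1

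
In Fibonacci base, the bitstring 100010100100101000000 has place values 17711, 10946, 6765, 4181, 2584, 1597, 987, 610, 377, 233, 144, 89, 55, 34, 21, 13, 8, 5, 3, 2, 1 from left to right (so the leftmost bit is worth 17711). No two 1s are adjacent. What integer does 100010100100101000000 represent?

Summing the place values of the 1 bits: 17711 + 2584 + 987 + 233 + 55 + 21 = 21591.

21591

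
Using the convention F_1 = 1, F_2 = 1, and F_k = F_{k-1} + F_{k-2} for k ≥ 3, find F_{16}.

Iterating the recurrence up to F_{10} = 55 and F_{9} = 34:
F_{11} = F_{10} + F_{9} = 55 + 34 = 89
F_{12} = F_{11} + F_{10} = 89 + 55 = 144
F_{13} = F_{12} + F_{11} = 144 + 89 = 233
F_{14} = F_{13} + F_{12} = 233 + 144 = 377
F_{15} = F_{14} + F_{13} = 377 + 233 = 610
F_{16} = F_{15} + F_{14} = 610 + 377 = 987

987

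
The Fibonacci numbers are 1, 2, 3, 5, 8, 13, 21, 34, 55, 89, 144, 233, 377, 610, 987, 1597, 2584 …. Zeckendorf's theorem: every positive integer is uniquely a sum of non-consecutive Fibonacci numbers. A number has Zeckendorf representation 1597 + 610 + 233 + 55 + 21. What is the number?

1597 + 610 + 233 + 55 + 21 = 2516.

2516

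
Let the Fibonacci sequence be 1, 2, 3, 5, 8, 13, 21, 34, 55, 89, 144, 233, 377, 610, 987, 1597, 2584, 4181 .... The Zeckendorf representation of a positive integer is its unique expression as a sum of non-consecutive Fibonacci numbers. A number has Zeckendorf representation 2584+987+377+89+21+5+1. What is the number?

2584+987+377+89+21+5+1 = 4064.

4064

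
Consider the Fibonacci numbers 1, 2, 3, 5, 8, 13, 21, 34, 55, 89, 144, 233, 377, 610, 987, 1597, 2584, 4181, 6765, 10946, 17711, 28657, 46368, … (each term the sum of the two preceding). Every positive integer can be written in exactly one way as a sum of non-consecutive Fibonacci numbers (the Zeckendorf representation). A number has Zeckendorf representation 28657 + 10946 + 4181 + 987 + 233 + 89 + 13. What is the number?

28657 + 10946 + 4181 + 987 + 233 + 89 + 13 = 45106.

45106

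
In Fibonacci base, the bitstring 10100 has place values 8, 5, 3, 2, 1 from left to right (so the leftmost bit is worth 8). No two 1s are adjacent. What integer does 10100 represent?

Summing the place values of the 1 bits: 8 + 3 = 11.

11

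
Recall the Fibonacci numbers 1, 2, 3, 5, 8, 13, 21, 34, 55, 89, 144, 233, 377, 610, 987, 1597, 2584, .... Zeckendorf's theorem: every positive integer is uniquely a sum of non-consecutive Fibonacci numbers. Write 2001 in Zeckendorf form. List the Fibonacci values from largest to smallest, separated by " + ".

1597 + 377 + 21 + 5 + 1

2001: greatest Fibonacci not exceeding it is 1597, leaving 404
404: greatest Fibonacci not exceeding it is 377, leaving 27
27: greatest Fibonacci not exceeding it is 21, leaving 6
6: greatest Fibonacci not exceeding it is 5, leaving 1
1: greatest Fibonacci not exceeding it is 1, leaving 0
So 2001 = 1597 + 377 + 21 + 5 + 1, with no two terms consecutive in the sequence.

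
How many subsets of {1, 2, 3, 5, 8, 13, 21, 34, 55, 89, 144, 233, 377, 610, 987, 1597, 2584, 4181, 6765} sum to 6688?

Starting from the Zeckendorf form and repeatedly splitting a term F_k into F_{k−1} + F_{k−2} (when neither is already used) reaches every representation.
6688 = 4181+1597+610+233+55+8+3+1 = 4181+1597+610+233+34+21+8+3+1 = 4181+1597+610+144+89+55+8+3+1 = … (7 more), for 10 in all.

10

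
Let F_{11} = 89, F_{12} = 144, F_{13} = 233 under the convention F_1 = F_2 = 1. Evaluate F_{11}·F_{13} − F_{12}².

1

89·233 − 144² = 20737 − 20736 = 1. (Cassini's identity: F_{k−1}F_{k+1} − F_k² = (−1)^k.)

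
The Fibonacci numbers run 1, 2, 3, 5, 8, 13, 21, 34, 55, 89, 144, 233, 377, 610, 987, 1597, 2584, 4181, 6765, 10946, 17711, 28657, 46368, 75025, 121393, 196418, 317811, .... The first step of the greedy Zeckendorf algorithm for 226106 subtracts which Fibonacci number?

196418

196418 ≤ 226106 < 317811, so the largest Fibonacci number not exceeding 226106 is 196418.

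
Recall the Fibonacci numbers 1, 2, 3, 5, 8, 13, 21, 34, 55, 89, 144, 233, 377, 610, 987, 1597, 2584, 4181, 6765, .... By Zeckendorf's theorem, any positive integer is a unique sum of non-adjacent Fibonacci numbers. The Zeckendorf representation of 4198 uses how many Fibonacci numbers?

subtract 4181 from 4198: 17 remains
subtract 13 from 17: 4 remains
subtract 3 from 4: 1 remains
subtract 1 from 1: 0 remains
4198 = 4181 + 13 + 3 + 1, which has 4 terms.

4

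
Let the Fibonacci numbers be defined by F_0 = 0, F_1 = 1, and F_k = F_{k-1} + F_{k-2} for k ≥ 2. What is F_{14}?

Iterating the recurrence up to F_{10} = 55 and F_{9} = 34:
F_{11} = F_{10} + F_{9} = 55 + 34 = 89
F_{12} = F_{11} + F_{10} = 89 + 55 = 144
F_{13} = F_{12} + F_{11} = 144 + 89 = 233
F_{14} = F_{13} + F_{12} = 233 + 144 = 377

377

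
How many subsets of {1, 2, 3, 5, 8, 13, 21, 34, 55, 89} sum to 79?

8

79 = 55+21+3 = 55+21+2+1 = 55+13+8+3 = … (5 more), for 8 in all.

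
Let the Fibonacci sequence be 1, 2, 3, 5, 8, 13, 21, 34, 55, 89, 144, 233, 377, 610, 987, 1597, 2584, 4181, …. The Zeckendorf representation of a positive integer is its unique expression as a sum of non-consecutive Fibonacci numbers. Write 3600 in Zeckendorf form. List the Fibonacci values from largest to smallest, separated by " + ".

2584 + 987 + 21 + 8

Greedily peel off the largest Fibonacci term at each step:
largest Fibonacci ≤ 3600 is 2584; 3600 − 2584 = 1016
largest Fibonacci ≤ 1016 is 987; 1016 − 987 = 29
largest Fibonacci ≤ 29 is 21; 29 − 21 = 8
largest Fibonacci ≤ 8 is 8; 8 − 8 = 0
So 3600 = 2584 + 987 + 21 + 8, with no two terms consecutive in the sequence.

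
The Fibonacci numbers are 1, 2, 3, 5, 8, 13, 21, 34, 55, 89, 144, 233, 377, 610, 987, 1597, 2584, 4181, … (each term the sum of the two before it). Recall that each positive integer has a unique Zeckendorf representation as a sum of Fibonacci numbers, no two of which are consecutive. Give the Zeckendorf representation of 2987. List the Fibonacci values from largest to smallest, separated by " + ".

2584 + 377 + 21 + 5

Greedily peel off the largest Fibonacci term at each step:
2584 ≤ 2987 < 4181, so take 2584; remainder 403
377 ≤ 403 < 610, so take 377; remainder 26
21 ≤ 26 < 34, so take 21; remainder 5
5 ≤ 5 < 8, so take 5; remainder 0
So 2987 = 2584 + 377 + 21 + 5, with no two terms consecutive in the sequence.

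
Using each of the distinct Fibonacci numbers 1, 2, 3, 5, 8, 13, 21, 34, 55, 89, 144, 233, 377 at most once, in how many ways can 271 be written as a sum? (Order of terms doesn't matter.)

Each representation comes from the Zeckendorf form by replacing some F_k with F_{k−1} + F_{k−2} where possible.
271 = 233+34+3+1 = 233+21+13+3+1 = 144+89+34+3+1 = … (5 more), for 8 in all.

8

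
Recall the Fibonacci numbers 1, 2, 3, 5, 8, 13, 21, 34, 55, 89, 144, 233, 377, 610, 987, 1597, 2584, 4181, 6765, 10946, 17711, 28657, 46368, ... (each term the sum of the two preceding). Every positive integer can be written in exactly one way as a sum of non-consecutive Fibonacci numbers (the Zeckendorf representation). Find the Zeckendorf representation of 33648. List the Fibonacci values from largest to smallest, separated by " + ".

33648 − 28657 = 4991
4991 − 4181 = 810
810 − 610 = 200
200 − 144 = 56
56 − 55 = 1
1 − 1 = 0
So 33648 = 28657 + 4181 + 610 + 144 + 55 + 1, with no two terms consecutive in the sequence.

28657 + 4181 + 610 + 144 + 55 + 1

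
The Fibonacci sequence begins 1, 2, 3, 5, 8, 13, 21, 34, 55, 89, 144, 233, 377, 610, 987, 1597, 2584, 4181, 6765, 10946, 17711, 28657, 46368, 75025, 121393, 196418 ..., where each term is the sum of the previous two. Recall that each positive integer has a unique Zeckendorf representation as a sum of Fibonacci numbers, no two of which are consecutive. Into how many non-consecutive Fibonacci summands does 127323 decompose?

5

127323: greatest Fibonacci not exceeding it is 121393, leaving 5930
5930: greatest Fibonacci not exceeding it is 4181, leaving 1749
1749: greatest Fibonacci not exceeding it is 1597, leaving 152
152: greatest Fibonacci not exceeding it is 144, leaving 8
8: greatest Fibonacci not exceeding it is 8, leaving 0
127323 = 121393 + 4181 + 1597 + 144 + 8, which has 5 terms.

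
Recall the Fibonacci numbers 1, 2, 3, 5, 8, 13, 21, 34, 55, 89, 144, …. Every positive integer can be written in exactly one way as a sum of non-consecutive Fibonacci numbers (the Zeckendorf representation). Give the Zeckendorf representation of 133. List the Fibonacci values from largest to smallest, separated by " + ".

133: greatest Fibonacci not exceeding it is 89, leaving 44
44: greatest Fibonacci not exceeding it is 34, leaving 10
10: greatest Fibonacci not exceeding it is 8, leaving 2
2: greatest Fibonacci not exceeding it is 2, leaving 0
So 133 = 89 + 34 + 8 + 2, with no two terms consecutive in the sequence.

89 + 34 + 8 + 2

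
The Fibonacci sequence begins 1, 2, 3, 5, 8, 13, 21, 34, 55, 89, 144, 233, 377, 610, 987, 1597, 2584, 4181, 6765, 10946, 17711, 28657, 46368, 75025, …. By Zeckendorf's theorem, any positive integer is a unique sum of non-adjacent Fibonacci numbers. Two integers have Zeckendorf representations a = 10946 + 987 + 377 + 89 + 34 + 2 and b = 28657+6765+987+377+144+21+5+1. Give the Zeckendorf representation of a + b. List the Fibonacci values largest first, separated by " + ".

46368 + 2584 + 377 + 55 + 8

The two numbers are 12435 and 36957, so their sum is 49392.
Repeatedly subtract the largest Fibonacci number that fits:
46368 ≤ 49392 < 75025, so take 46368; remainder 3024
2584 ≤ 3024 < 4181, so take 2584; remainder 440
377 ≤ 440 < 610, so take 377; remainder 63
55 ≤ 63 < 89, so take 55; remainder 8
8 ≤ 8 < 13, so take 8; remainder 0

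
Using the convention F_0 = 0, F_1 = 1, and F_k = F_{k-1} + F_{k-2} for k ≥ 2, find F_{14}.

377

Iterating the recurrence up to F_{8} = 21 and F_{7} = 13:
F_{9} = F_{8} + F_{7} = 21 + 13 = 34
F_{10} = F_{9} + F_{8} = 34 + 21 = 55
F_{11} = F_{10} + F_{9} = 55 + 34 = 89
F_{12} = F_{11} + F_{10} = 89 + 55 = 144
F_{13} = F_{12} + F_{11} = 144 + 89 = 233
F_{14} = F_{13} + F_{12} = 233 + 144 = 377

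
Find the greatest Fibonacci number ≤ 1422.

987

987 ≤ 1422 < 1597, so the largest Fibonacci number not exceeding 1422 is 987.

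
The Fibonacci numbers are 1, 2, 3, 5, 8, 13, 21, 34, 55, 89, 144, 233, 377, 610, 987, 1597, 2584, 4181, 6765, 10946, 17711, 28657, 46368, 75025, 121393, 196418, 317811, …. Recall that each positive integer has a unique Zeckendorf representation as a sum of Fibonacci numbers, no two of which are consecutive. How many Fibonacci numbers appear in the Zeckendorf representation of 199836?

Greedy algorithm:
subtract 196418 from 199836: 3418 remains
subtract 2584 from 3418: 834 remains
subtract 610 from 834: 224 remains
subtract 144 from 224: 80 remains
subtract 55 from 80: 25 remains
subtract 21 from 25: 4 remains
subtract 3 from 4: 1 remains
subtract 1 from 1: 0 remains
199836 = 196418 + 2584 + 610 + 144 + 55 + 21 + 3 + 1, which has 8 terms.

8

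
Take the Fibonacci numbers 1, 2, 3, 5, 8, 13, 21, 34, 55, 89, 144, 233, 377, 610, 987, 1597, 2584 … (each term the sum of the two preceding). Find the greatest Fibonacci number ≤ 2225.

1597

1597 ≤ 2225 < 2584, so the largest Fibonacci number not exceeding 2225 is 1597.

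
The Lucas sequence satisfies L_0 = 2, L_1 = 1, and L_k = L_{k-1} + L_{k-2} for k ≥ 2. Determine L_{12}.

322

Iterating the recurrence up to L_{7} = 29 and L_{6} = 18:
L_{8} = L_{7} + L_{6} = 29 + 18 = 47
L_{9} = L_{8} + L_{7} = 47 + 29 = 76
L_{10} = L_{9} + L_{8} = 76 + 47 = 123
L_{11} = L_{10} + L_{9} = 123 + 76 = 199
L_{12} = L_{11} + L_{10} = 199 + 123 = 322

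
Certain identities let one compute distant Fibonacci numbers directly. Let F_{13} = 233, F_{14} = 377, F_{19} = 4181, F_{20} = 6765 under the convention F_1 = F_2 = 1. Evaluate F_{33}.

3524578

By the addition formula F_{m+n} = F_m F_{n+1} + F_{m−1} F_n with m=20, n=13: F_{33} = 6765·377 + 4181·233 = 2550405 + 974173 = 3524578.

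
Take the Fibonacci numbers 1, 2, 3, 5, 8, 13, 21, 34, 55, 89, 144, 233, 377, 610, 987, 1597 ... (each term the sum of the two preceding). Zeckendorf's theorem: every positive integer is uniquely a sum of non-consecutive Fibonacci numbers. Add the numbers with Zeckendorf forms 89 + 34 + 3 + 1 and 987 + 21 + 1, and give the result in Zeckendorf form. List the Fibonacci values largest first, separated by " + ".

987 + 144 + 5

The two numbers are 127 and 1009, so their sum is 1136.
Greedy algorithm:
987 ≤ 1136 < 1597, so take 987; remainder 149
144 ≤ 149 < 233, so take 144; remainder 5
5 ≤ 5 < 8, so take 5; remainder 0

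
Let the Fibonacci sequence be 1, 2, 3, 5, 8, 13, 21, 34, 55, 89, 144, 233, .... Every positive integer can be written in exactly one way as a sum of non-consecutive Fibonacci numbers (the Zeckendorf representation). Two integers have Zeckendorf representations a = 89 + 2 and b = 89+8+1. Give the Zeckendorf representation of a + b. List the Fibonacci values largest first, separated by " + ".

The two numbers are 91 and 98, so their sum is 189.
189: greatest Fibonacci not exceeding it is 144, leaving 45
45: greatest Fibonacci not exceeding it is 34, leaving 11
11: greatest Fibonacci not exceeding it is 8, leaving 3
3: greatest Fibonacci not exceeding it is 3, leaving 0

144 + 34 + 8 + 3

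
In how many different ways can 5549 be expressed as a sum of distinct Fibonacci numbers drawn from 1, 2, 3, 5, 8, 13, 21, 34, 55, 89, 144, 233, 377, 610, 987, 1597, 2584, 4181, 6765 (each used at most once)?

18

5549 = 4181+987+377+3+1 = 4181+987+233+144+3+1 = 2584+1597+987+377+3+1 = 4181+987+233+89+55+3+1 = 4181+610+377+233+144+3+1 = … (13 more), for 18 in all.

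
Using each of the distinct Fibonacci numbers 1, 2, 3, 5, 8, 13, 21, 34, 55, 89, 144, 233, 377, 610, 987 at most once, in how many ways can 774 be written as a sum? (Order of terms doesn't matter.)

6

774 = 610+144+13+5+2 = 610+89+55+13+5+2 = 377+233+144+13+5+2 = 610+89+34+21+13+5+2 = 377+233+89+55+13+5+2 = … (1 more), for 6 in all.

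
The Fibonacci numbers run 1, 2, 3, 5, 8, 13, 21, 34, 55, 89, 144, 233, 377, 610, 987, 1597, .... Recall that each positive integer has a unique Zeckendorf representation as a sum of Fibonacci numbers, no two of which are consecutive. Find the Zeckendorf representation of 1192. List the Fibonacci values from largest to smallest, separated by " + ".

subtract 987 from 1192: 205 remains
subtract 144 from 205: 61 remains
subtract 55 from 61: 6 remains
subtract 5 from 6: 1 remains
subtract 1 from 1: 0 remains
So 1192 = 987 + 144 + 55 + 5 + 1, with no two terms consecutive in the sequence.

987 + 144 + 55 + 5 + 1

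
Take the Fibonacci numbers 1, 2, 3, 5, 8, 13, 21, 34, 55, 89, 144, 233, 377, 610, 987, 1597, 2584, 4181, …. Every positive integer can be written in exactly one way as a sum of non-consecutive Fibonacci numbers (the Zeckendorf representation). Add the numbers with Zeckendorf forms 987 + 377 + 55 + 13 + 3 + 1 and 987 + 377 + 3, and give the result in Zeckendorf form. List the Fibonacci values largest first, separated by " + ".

2584 + 144 + 55 + 13 + 5 + 2

The two numbers are 1436 and 1367, so their sum is 2803.
Greedy algorithm:
2584 ≤ 2803 < 4181, so take 2584; remainder 219
144 ≤ 219 < 233, so take 144; remainder 75
55 ≤ 75 < 89, so take 55; remainder 20
13 ≤ 20 < 21, so take 13; remainder 7
5 ≤ 7 < 8, so take 5; remainder 2
2 ≤ 2 < 3, so take 2; remainder 0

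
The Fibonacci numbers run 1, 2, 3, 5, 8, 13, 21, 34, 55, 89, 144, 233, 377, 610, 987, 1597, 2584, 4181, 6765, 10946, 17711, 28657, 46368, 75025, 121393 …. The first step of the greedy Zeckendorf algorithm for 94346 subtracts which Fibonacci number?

75025 ≤ 94346 < 121393, so the largest Fibonacci number not exceeding 94346 is 75025.

75025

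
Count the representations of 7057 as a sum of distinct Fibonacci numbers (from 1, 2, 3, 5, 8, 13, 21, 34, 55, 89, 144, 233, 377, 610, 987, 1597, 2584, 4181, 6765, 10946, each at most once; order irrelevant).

Each representation comes from the Zeckendorf form by replacing some F_k with F_{k−1} + F_{k−2} where possible.
7057 = 6765+233+55+3+1 = 6765+233+34+21+3+1 = 6765+144+89+55+3+1 = 4181+2584+233+55+3+1 = 6765+233+34+13+8+3+1 = … (19 more), for 24 in all.

24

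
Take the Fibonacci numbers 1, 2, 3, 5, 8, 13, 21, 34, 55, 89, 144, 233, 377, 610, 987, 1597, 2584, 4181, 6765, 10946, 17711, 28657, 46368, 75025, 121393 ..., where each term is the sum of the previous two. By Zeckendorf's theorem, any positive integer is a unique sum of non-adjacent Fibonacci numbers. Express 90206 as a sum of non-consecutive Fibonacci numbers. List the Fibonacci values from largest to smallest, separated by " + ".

largest Fibonacci ≤ 90206 is 75025; 90206 − 75025 = 15181
largest Fibonacci ≤ 15181 is 10946; 15181 − 10946 = 4235
largest Fibonacci ≤ 4235 is 4181; 4235 − 4181 = 54
largest Fibonacci ≤ 54 is 34; 54 − 34 = 20
largest Fibonacci ≤ 20 is 13; 20 − 13 = 7
largest Fibonacci ≤ 7 is 5; 7 − 5 = 2
largest Fibonacci ≤ 2 is 2; 2 − 2 = 0
So 90206 = 75025 + 10946 + 4181 + 34 + 13 + 5 + 2, with no two terms consecutive in the sequence.

75025 + 10946 + 4181 + 34 + 13 + 5 + 2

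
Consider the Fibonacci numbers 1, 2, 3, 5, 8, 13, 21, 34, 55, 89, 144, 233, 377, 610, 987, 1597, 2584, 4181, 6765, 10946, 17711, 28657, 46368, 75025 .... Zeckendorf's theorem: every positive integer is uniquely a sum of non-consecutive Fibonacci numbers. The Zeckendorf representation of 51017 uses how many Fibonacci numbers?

Repeatedly subtract the largest Fibonacci number that fits:
51017: greatest Fibonacci not exceeding it is 46368, leaving 4649
4649: greatest Fibonacci not exceeding it is 4181, leaving 468
468: greatest Fibonacci not exceeding it is 377, leaving 91
91: greatest Fibonacci not exceeding it is 89, leaving 2
2: greatest Fibonacci not exceeding it is 2, leaving 0
51017 = 46368 + 4181 + 377 + 89 + 2, which has 5 terms.

5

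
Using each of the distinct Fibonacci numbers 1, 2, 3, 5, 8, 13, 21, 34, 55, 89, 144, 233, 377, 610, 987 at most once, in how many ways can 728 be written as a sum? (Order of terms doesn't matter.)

25

728 = 610+89+21+8 = 610+89+21+5+3 = 610+55+34+21+8 = 377+233+89+21+8 = … (21 more), for 25 in all.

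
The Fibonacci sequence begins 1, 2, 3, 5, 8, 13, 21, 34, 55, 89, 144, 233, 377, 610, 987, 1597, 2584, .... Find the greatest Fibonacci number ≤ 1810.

1597

1597 ≤ 1810 < 2584, so the largest Fibonacci number not exceeding 1810 is 1597.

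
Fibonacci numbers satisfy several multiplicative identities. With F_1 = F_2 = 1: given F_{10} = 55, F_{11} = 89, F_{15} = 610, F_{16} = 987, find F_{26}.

121393

By the addition formula F_{m+n} = F_m F_{n+1} + F_{m−1} F_n with m=11, n=15: F_{26} = 89·987 + 55·610 = 87843 + 33550 = 121393.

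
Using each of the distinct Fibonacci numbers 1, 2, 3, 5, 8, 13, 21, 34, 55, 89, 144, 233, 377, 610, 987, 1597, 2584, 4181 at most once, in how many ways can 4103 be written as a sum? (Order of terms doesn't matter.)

31

Starting from the Zeckendorf form and repeatedly splitting a term F_k into F_{k−1} + F_{k−2} (when neither is already used) reaches every representation.
4103 = 2584+987+377+144+8+3 = 2584+987+377+144+8+2+1 = 2584+987+377+89+55+8+3 = 2584+987+377+144+5+3+2+1 = … (27 more), for 31 in all.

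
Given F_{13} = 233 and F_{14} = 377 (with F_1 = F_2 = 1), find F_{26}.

By the doubling identity F_{2k} = F_k(2F_{k+1} − F_k): F_{26} = 233·(2·377 − 233) = 233·521 = 121393.

121393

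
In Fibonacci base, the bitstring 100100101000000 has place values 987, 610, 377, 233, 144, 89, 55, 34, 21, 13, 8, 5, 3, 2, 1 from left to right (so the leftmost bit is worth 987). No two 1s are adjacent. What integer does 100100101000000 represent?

Summing the place values of the 1 bits: 987 + 233 + 55 + 21 = 1296.

1296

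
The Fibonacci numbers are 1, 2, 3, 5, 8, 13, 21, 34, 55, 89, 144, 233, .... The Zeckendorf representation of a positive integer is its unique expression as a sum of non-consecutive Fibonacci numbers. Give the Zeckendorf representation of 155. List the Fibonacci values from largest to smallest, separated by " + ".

Greedy algorithm:
155: greatest Fibonacci not exceeding it is 144, leaving 11
11: greatest Fibonacci not exceeding it is 8, leaving 3
3: greatest Fibonacci not exceeding it is 3, leaving 0
So 155 = 144 + 8 + 3, with no two terms consecutive in the sequence.

144 + 8 + 3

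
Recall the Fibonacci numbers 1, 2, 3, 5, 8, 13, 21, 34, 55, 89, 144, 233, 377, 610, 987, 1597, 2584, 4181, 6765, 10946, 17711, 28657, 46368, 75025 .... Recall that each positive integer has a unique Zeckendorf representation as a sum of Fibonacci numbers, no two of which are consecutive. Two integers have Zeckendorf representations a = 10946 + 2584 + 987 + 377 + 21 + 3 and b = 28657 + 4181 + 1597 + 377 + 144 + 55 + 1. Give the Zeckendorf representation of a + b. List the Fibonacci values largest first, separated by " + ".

The two numbers are 14918 and 35012, so their sum is 49930.
Greedy algorithm:
largest Fibonacci ≤ 49930 is 46368; 49930 − 46368 = 3562
largest Fibonacci ≤ 3562 is 2584; 3562 − 2584 = 978
largest Fibonacci ≤ 978 is 610; 978 − 610 = 368
largest Fibonacci ≤ 368 is 233; 368 − 233 = 135
largest Fibonacci ≤ 135 is 89; 135 − 89 = 46
largest Fibonacci ≤ 46 is 34; 46 − 34 = 12
largest Fibonacci ≤ 12 is 8; 12 − 8 = 4
largest Fibonacci ≤ 4 is 3; 4 − 3 = 1
largest Fibonacci ≤ 1 is 1; 1 − 1 = 0

46368 + 2584 + 610 + 233 + 89 + 34 + 8 + 3 + 1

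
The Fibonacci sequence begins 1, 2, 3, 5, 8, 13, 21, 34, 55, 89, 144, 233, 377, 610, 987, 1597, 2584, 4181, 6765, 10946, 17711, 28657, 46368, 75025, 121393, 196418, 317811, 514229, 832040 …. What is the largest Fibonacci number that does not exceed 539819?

514229

514229 ≤ 539819 < 832040, so the largest Fibonacci number not exceeding 539819 is 514229.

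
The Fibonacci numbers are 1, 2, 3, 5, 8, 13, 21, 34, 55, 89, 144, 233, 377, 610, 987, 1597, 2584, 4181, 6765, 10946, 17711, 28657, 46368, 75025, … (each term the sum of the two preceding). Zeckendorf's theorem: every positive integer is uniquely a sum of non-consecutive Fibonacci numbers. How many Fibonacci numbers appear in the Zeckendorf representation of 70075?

9

Repeatedly subtract the largest Fibonacci number that fits:
70075 − 46368 = 23707
23707 − 17711 = 5996
5996 − 4181 = 1815
1815 − 1597 = 218
218 − 144 = 74
74 − 55 = 19
19 − 13 = 6
6 − 5 = 1
1 − 1 = 0
70075 = 46368 + 17711 + 4181 + 1597 + 144 + 55 + 13 + 5 + 1, which has 9 terms.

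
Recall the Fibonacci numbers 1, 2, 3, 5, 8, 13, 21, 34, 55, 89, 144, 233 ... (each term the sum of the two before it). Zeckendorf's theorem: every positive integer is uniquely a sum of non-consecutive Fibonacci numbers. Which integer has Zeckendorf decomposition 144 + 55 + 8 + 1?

208

144 + 55 + 8 + 1 = 208.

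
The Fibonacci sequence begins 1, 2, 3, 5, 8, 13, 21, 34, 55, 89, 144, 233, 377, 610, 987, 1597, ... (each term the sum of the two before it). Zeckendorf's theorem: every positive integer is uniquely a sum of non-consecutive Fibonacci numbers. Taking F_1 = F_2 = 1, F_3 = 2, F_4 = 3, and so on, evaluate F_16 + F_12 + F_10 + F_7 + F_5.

F_16 + F_12 + F_10 + F_7 + F_5 = 987 + 144 + 55 + 13 + 5 = 1204.

1204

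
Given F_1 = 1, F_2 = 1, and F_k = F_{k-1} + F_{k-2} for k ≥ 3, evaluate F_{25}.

Iterating the recurrence up to F_{17} = 1597 and F_{16} = 987:
F_{18} = F_{17} + F_{16} = 1597 + 987 = 2584
F_{19} = F_{18} + F_{17} = 2584 + 1597 = 4181
F_{20} = F_{19} + F_{18} = 4181 + 2584 = 6765
F_{21} = F_{20} + F_{19} = 6765 + 4181 = 10946
F_{22} = F_{21} + F_{20} = 10946 + 6765 = 17711
F_{23} = F_{22} + F_{21} = 17711 + 10946 = 28657
F_{24} = F_{23} + F_{22} = 28657 + 17711 = 46368
F_{25} = F_{24} + F_{23} = 46368 + 28657 = 75025

75025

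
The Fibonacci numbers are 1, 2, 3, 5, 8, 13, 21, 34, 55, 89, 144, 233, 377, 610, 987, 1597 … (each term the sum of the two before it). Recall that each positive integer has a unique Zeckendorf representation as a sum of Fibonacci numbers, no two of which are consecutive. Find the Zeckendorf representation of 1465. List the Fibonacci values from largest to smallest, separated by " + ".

987 ≤ 1465 < 1597, so take 987; remainder 478
377 ≤ 478 < 610, so take 377; remainder 101
89 ≤ 101 < 144, so take 89; remainder 12
8 ≤ 12 < 13, so take 8; remainder 4
3 ≤ 4 < 5, so take 3; remainder 1
1 ≤ 1 < 2, so take 1; remainder 0
So 1465 = 987 + 377 + 89 + 8 + 3 + 1, with no two terms consecutive in the sequence.

987 + 377 + 89 + 8 + 3 + 1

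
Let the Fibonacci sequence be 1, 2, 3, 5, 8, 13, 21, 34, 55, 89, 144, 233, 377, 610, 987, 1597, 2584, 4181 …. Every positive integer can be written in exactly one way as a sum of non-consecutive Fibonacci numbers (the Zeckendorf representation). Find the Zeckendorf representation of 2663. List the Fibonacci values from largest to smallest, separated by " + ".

2663 − 2584 = 79
79 − 55 = 24
24 − 21 = 3
3 − 3 = 0
So 2663 = 2584 + 55 + 21 + 3, with no two terms consecutive in the sequence.

2584 + 55 + 21 + 3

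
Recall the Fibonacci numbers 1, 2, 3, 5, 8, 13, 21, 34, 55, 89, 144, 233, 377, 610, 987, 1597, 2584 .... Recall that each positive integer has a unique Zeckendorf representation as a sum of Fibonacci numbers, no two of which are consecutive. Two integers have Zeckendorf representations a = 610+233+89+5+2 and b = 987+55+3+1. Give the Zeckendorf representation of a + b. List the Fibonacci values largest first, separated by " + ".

1597 + 377 + 8 + 3

The two numbers are 939 and 1046, so their sum is 1985.
Greedy algorithm:
1597 ≤ 1985 < 2584, so take 1597; remainder 388
377 ≤ 388 < 610, so take 377; remainder 11
8 ≤ 11 < 13, so take 8; remainder 3
3 ≤ 3 < 5, so take 3; remainder 0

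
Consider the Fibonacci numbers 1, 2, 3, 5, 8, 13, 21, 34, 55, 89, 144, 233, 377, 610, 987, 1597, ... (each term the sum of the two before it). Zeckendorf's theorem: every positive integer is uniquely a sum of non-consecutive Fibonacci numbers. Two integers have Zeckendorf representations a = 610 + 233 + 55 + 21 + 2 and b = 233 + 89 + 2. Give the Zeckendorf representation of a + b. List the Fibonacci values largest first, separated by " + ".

987 + 233 + 21 + 3 + 1

The two numbers are 921 and 324, so their sum is 1245.
largest Fibonacci ≤ 1245 is 987; 1245 − 987 = 258
largest Fibonacci ≤ 258 is 233; 258 − 233 = 25
largest Fibonacci ≤ 25 is 21; 25 − 21 = 4
largest Fibonacci ≤ 4 is 3; 4 − 3 = 1
largest Fibonacci ≤ 1 is 1; 1 − 1 = 0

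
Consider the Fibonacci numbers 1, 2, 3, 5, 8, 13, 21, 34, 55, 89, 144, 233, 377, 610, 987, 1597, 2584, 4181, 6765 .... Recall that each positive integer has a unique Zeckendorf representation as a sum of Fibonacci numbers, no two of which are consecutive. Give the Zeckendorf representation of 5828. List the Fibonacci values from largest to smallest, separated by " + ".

4181 + 1597 + 34 + 13 + 3

Repeatedly subtract the largest Fibonacci number that fits:
take 4181 (≤ 5828); 5828 − 4181 = 1647
take 1597 (≤ 1647); 1647 − 1597 = 50
take 34 (≤ 50); 50 − 34 = 16
take 13 (≤ 16); 16 − 13 = 3
take 3 (≤ 3); 3 − 3 = 0
So 5828 = 4181 + 1597 + 34 + 13 + 3, with no two terms consecutive in the sequence.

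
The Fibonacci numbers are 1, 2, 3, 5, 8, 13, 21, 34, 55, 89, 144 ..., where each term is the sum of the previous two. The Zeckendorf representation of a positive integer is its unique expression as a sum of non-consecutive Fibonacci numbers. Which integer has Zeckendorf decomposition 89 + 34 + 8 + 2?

133

89 + 34 + 8 + 2 = 133.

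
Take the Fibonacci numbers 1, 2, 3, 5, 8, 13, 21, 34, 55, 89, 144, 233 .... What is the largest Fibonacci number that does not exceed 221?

144 ≤ 221 < 233, so the largest Fibonacci number not exceeding 221 is 144.

144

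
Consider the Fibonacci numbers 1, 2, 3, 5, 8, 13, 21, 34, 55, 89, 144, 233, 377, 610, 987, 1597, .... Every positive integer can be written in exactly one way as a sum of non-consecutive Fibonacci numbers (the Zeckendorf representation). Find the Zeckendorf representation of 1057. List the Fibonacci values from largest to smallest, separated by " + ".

987 + 55 + 13 + 2

Greedy algorithm:
take 987 (≤ 1057); 1057 − 987 = 70
take 55 (≤ 70); 70 − 55 = 15
take 13 (≤ 15); 15 − 13 = 2
take 2 (≤ 2); 2 − 2 = 0
So 1057 = 987 + 55 + 13 + 2, with no two terms consecutive in the sequence.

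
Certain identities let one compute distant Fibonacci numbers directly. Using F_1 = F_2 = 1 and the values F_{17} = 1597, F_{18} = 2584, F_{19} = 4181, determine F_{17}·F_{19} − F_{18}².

1

1597·4181 − 2584² = 6677057 − 6677056 = 1. (Cassini's identity: F_{k−1}F_{k+1} − F_k² = (−1)^k.)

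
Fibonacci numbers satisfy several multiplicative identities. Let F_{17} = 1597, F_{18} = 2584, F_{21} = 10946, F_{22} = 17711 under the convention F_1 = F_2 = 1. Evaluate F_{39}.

By the addition formula F_{m+n} = F_m F_{n+1} + F_{m−1} F_n with m=22, n=17: F_{39} = 17711·2584 + 10946·1597 = 45765224 + 17480762 = 63245986.

63245986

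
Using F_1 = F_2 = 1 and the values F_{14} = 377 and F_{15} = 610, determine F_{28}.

By the doubling identity F_{2k} = F_k(2F_{k+1} − F_k): F_{28} = 377·(2·610 − 377) = 377·843 = 317811.

317811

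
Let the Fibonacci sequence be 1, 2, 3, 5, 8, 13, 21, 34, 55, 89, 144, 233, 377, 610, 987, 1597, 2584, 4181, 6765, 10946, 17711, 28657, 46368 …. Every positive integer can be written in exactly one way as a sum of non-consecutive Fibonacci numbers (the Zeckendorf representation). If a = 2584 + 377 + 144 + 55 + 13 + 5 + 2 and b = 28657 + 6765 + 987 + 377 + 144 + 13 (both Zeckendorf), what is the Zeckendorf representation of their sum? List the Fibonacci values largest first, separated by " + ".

The two numbers are 3180 and 36943, so their sum is 40123.
40123 − 28657 = 11466
11466 − 10946 = 520
520 − 377 = 143
143 − 89 = 54
54 − 34 = 20
20 − 13 = 7
7 − 5 = 2
2 − 2 = 0

28657 + 10946 + 377 + 89 + 34 + 13 + 5 + 2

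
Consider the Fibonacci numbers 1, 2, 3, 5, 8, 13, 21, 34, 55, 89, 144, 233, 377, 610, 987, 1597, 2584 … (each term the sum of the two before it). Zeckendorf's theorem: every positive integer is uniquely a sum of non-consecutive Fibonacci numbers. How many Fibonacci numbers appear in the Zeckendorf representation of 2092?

5

Greedily peel off the largest Fibonacci term at each step:
2092: greatest Fibonacci not exceeding it is 1597, leaving 495
495: greatest Fibonacci not exceeding it is 377, leaving 118
118: greatest Fibonacci not exceeding it is 89, leaving 29
29: greatest Fibonacci not exceeding it is 21, leaving 8
8: greatest Fibonacci not exceeding it is 8, leaving 0
2092 = 1597 + 377 + 89 + 21 + 8, which has 5 terms.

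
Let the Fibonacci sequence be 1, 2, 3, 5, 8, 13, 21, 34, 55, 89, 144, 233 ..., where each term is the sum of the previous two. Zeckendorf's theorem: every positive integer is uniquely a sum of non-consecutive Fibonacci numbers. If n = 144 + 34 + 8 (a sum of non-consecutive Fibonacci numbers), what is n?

144 + 34 + 8 = 186.

186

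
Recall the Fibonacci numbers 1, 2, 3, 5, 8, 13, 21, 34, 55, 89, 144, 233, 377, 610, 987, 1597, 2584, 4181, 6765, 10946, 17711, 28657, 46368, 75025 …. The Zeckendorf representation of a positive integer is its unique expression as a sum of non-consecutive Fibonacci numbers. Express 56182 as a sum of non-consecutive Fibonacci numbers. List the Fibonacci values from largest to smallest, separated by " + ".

largest Fibonacci ≤ 56182 is 46368; 56182 − 46368 = 9814
largest Fibonacci ≤ 9814 is 6765; 9814 − 6765 = 3049
largest Fibonacci ≤ 3049 is 2584; 3049 − 2584 = 465
largest Fibonacci ≤ 465 is 377; 465 − 377 = 88
largest Fibonacci ≤ 88 is 55; 88 − 55 = 33
largest Fibonacci ≤ 33 is 21; 33 − 21 = 12
largest Fibonacci ≤ 12 is 8; 12 − 8 = 4
largest Fibonacci ≤ 4 is 3; 4 − 3 = 1
largest Fibonacci ≤ 1 is 1; 1 − 1 = 0
So 56182 = 46368 + 6765 + 2584 + 377 + 55 + 21 + 8 + 3 + 1, with no two terms consecutive in the sequence.

46368 + 6765 + 2584 + 377 + 55 + 21 + 8 + 3 + 1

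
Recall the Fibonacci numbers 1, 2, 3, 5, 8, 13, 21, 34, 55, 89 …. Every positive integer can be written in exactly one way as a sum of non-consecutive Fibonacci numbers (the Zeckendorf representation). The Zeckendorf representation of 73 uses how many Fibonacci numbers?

Greedy algorithm:
73 − 55 = 18
18 − 13 = 5
5 − 5 = 0
73 = 55 + 13 + 5, which has 3 terms.

3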